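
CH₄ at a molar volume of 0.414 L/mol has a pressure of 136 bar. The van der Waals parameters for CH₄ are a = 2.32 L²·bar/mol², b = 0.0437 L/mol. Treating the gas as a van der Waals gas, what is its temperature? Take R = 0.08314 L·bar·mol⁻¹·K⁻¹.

T = (P + a/V_m²)(V_m − b)/R
P + a/V_m² = 136 + 2.32/(0.414)² = 149.54 bar
V_m − b = 0.414 − 0.0437 = 0.37030 L/mol
T = (149.54)(0.37030)/0.08314 = 666.0 K

T ≈ 666.0 K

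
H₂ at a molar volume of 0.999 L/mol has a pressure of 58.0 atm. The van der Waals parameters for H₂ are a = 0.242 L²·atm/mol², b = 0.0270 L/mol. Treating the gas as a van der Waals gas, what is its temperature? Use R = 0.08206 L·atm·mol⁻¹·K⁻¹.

T = (P + a/V_m²)(V_m − b)/R
P + a/V_m² = 58.0 + 0.242/(0.999)² = 58.242 atm
V_m − b = 0.999 − 0.0270 = 0.97200 L/mol
T = (58.242)(0.97200)/0.08206 = 689.9 K

T ≈ 689.9 K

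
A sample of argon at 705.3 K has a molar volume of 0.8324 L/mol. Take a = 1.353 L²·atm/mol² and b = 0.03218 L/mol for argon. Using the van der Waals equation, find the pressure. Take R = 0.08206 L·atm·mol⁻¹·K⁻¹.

P = RT/(V_m − b) − a/V_m²
RT/(V_m − b) = (0.08206)(705.3)/(0.8324 − 0.03218) = 57.877/0.80022 = 72.326 atm
a/V_m² = 1.353/(0.8324)² = 1.9527 atm
P = 72.326 − 1.9527 = 70.37 atm

P ≈ 70.37 atm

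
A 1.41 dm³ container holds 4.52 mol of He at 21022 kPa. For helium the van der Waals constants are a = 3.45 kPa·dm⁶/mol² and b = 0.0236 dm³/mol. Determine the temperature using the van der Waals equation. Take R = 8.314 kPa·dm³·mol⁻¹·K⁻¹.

T = (P + a n²/V²)(V − nb)/(nR)
P + a n²/V² = 21022 + (3.45)(4.52)²/(1.41)² = 21057 kPa
V − nb = 1.41 − (4.52)(0.0236) = 1.3033 dm³
T = (21057)(1.3033)/((4.52)(8.314)) = 730.3 K

T ≈ 730.3 K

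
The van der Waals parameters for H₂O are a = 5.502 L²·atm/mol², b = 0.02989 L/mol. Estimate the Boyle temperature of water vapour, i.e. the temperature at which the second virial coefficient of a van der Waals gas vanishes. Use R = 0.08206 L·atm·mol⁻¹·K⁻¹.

For a van der Waals gas the second virial coefficient B₂ = b − a/(RT) vanishes at T_B = a/(Rb).
T_B = 5.502/(0.08206×0.02989) = 5.502/0.0024528 = 2243 K

T_B ≈ 2243 K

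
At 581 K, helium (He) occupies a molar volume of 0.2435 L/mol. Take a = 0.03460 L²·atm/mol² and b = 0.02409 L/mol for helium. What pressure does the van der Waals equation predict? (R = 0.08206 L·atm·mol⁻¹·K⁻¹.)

P ≈ 216.7 atm

P = RT/(V_m − b) − a/V_m²
RT/(V_m − b) = (0.08206)(581)/(0.2435 − 0.02409) = 47.677/0.21941 = 217.30 atm
a/V_m² = 0.03460/(0.2435)² = 0.58355 atm
P = 217.30 − 0.58355 = 216.7 atm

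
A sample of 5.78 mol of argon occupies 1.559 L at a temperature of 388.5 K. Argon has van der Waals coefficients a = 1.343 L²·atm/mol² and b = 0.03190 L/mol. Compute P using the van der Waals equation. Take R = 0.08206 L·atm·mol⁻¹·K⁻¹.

P ≈ 115.6 atm

P = nRT/(V − nb) − a n²/V²
nRT/(V − nb) = (5.78)(0.08206)(388.5)/(1.559 − 5.78×0.03190) = 184.27/1.3746 = 134.05 atm
a n²/V² = (1.343)(5.78)²/(1.559)² = 18.460 atm
P = 134.05 − 18.460 = 115.6 atm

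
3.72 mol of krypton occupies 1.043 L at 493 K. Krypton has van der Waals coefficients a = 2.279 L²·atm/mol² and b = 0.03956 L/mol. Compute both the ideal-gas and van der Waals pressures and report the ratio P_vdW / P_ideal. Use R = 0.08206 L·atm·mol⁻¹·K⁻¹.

P_vdW / P_ideal ≈ 0.9634

Ideal: P_ideal = nRT/V = (3.72)(0.08206)(493)/1.043 = 144.290 atm
vdW: P = nRT/(V − nb) − a n²/V² = 150.495/0.895837 − 31.5377/1.08785 = 167.994 − 28.9909 = 139.003 atm
Ratio = 139.003/144.290 = 0.9634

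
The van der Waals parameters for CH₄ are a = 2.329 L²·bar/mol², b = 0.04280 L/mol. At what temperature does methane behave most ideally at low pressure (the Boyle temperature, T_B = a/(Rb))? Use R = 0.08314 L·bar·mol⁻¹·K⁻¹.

T_B ≈ 654.5 K

For a van der Waals gas the second virial coefficient B₂ = b − a/(RT) vanishes at T_B = a/(Rb).
T_B = 2.329/(0.08314×0.04280) = 2.329/0.0035584 = 654.5 K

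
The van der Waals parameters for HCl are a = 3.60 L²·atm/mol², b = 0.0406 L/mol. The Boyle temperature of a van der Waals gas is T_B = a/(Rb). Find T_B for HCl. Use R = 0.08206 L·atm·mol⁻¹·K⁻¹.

For a van der Waals gas the second virial coefficient B₂ = b − a/(RT) vanishes at T_B = a/(Rb).
T_B = 3.60/(0.08206×0.0406) = 3.60/0.0033316 = 1081 K

T_B ≈ 1081 K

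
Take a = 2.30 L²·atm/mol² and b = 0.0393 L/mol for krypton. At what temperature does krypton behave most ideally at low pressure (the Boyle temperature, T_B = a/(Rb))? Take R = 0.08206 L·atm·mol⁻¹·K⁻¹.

T_B ≈ 713.2 K

For a van der Waals gas the second virial coefficient B₂ = b − a/(RT) vanishes at T_B = a/(Rb).
T_B = 2.30/(0.08206×0.0393) = 2.30/0.0032250 = 713.2 K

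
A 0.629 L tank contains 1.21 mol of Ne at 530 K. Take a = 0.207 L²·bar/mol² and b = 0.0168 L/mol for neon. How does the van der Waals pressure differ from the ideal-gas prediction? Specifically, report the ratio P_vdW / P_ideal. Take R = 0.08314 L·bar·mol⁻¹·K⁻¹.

Ideal: P_ideal = nRT/V = (1.21)(0.08314)(530)/0.629 = 84.7658 bar
vdW: P = nRT/(V − nb) − a n²/V² = 53.3177/0.608672 − 0.303069/0.395641 = 87.5968 − 0.766020 = 86.8308 bar
Ratio = 86.8308/84.7658 = 1.024

P_vdW / P_ideal ≈ 1.024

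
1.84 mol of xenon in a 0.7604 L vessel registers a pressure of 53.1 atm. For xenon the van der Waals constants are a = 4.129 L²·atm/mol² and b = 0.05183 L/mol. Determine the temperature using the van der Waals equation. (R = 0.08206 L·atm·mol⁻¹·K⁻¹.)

T ≈ 340.4 K

T = (P + a n²/V²)(V − nb)/(nR)
P + a n²/V² = 53.1 + (4.129)(1.84)²/(0.7604)² = 77.277 atm
V − nb = 0.7604 − (1.84)(0.05183) = 0.66503 L
T = (77.277)(0.66503)/((1.84)(0.08206)) = 340.4 K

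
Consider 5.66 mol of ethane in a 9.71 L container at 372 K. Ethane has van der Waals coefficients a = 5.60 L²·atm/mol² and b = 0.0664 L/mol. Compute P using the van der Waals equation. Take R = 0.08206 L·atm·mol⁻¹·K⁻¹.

P = nRT/(V − nb) − a n²/V²
nRT/(V − nb) = (5.66)(0.08206)(372)/(9.71 − 5.66×0.0664) = 172.78/9.3342 = 18.510 atm
a n²/V² = (5.60)(5.66)²/(9.71)² = 1.9028 atm
P = 18.510 − 1.9028 = 16.61 atm

P ≈ 16.61 atm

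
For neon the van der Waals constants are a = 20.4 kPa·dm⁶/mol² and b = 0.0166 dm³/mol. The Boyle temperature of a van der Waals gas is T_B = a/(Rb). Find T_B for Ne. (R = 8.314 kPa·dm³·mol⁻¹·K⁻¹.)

T_B ≈ 147.8 K

For a van der Waals gas the second virial coefficient B₂ = b − a/(RT) vanishes at T_B = a/(Rb).
T_B = 20.4/(8.314×0.0166) = 20.4/0.13801 = 147.8 K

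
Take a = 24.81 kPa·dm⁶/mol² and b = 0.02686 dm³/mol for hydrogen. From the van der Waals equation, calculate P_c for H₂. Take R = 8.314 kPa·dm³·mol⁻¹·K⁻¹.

For a van der Waals gas, P_c = a/(27b²).
P_c = 24.81/(27×(0.02686)²) = 24.81/0.019479 = 1274 kPa

P_c ≈ 1274 kPa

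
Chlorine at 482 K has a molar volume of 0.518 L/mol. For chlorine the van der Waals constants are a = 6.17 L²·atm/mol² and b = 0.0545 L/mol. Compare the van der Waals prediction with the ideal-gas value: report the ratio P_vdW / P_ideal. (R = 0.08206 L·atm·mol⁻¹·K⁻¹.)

Ideal: P_ideal = RT/V_m = (0.08206)(482)/0.518 = 76.3570 atm
vdW: P = RT/(V_m − b) − a/V_m² = 39.5529/0.463500 − 6.17/0.268324 = 85.3353 − 22.9946 = 62.3407 atm
Ratio = 62.3407/76.3570 = 0.8164

P_vdW / P_ideal ≈ 0.8164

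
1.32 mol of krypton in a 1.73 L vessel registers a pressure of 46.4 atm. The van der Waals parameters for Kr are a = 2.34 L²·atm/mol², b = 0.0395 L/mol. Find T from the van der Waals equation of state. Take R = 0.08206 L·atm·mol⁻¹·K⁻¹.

T = (P + a n²/V²)(V − nb)/(nR)
P + a n²/V² = 46.4 + (2.34)(1.32)²/(1.73)² = 47.762 atm
V − nb = 1.73 − (1.32)(0.0395) = 1.6779 L
T = (47.762)(1.6779)/((1.32)(0.08206)) = 739.8 K

T ≈ 739.8 K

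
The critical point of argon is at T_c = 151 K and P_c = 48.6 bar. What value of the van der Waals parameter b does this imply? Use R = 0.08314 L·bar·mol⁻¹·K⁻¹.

b ≈ 0.03229 L/mol

From T_c = 8a/(27Rb) and P_c = a/(27b²): b = R T_c/(8 P_c).
b = (0.08314)(151)/(8×48.6) = 12.554/388.80 = 0.03229 L/mol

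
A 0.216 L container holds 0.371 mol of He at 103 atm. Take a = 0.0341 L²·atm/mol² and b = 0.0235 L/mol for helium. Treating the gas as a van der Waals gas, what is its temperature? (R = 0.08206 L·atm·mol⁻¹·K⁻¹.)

T ≈ 702.0 K

T = (P + a n²/V²)(V − nb)/(nR)
P + a n²/V² = 103 + (0.0341)(0.371)²/(0.216)² = 103.10 atm
V − nb = 0.216 − (0.371)(0.0235) = 0.20728 L
T = (103.10)(0.20728)/((0.371)(0.08206)) = 702.0 K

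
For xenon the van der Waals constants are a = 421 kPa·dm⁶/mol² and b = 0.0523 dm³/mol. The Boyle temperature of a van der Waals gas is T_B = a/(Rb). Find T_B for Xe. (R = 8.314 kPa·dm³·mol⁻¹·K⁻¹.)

For a van der Waals gas the second virial coefficient B₂ = b − a/(RT) vanishes at T_B = a/(Rb).
T_B = 421/(8.314×0.0523) = 421/0.43482 = 968.2 K

T_B ≈ 968.2 K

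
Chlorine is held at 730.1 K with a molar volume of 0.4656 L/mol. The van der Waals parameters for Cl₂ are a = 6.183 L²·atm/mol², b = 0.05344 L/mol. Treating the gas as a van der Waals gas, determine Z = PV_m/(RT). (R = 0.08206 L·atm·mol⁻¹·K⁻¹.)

P = RT/(V_m − b) − a/V_m² = (0.08206)(730.1)/(0.4656 − 0.05344) − 6.183/(0.4656)²
  = 59.912/0.41216 − 28.522 = 145.36 − 28.522 = 116.84 atm
Z = PV_m/(RT) = (116.84)(0.4656)/((0.08206)(730.1)) = 54.401/59.912 = 0.9080

Z ≈ 0.9080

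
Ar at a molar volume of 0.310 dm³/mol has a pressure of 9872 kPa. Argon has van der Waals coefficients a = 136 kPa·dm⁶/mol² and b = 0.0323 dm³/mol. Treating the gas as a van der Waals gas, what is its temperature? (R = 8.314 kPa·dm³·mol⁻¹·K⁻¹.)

T = (P + a/V_m²)(V_m − b)/R
P + a/V_m² = 9872 + 136/(0.310)² = 11287 kPa
V_m − b = 0.310 − 0.0323 = 0.27770 dm³/mol
T = (11287)(0.27770)/8.314 = 377.0 K

T ≈ 377.0 K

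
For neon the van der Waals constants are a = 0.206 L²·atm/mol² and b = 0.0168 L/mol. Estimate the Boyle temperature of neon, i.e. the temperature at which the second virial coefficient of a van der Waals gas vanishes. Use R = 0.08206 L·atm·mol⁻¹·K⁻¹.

T_B ≈ 149.4 K

For a van der Waals gas the second virial coefficient B₂ = b − a/(RT) vanishes at T_B = a/(Rb).
T_B = 0.206/(0.08206×0.0168) = 0.206/0.0013786 = 149.4 K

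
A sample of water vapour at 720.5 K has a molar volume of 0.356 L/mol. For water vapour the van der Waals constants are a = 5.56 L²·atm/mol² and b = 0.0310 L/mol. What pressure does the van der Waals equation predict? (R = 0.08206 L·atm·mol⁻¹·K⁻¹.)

P = RT/(V_m − b) − a/V_m²
RT/(V_m − b) = (0.08206)(720.5)/(0.356 − 0.0310) = 59.124/0.32500 = 181.92 atm
a/V_m² = 5.56/(0.356)² = 43.871 atm
P = 181.92 − 43.871 = 138.0 atm

P ≈ 138.0 atm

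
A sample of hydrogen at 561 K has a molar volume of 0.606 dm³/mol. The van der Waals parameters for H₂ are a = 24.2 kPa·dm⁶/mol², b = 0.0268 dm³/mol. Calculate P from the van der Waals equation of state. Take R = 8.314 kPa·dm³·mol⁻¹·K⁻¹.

P ≈ 7987 kPa

P = RT/(V_m − b) − a/V_m²
RT/(V_m − b) = (8.314)(561)/(0.606 − 0.0268) = 4664.2/0.57920 = 8052.8 kPa
a/V_m² = 24.2/(0.606)² = 65.898 kPa
P = 8052.8 − 65.898 = 7987 kPa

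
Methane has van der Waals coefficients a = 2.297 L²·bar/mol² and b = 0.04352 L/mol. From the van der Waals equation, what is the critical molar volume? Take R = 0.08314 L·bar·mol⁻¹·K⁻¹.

For a van der Waals gas, V_m,c = 3b.
V_m,c = 3×0.04352 = 0.1306 L/mol

V_m,c ≈ 0.1306 L/mol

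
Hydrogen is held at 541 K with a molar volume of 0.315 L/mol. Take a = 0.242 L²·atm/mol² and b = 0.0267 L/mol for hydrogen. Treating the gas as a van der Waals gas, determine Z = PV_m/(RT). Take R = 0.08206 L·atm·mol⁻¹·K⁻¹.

P = RT/(V_m − b) − a/V_m² = (0.08206)(541)/(0.315 − 0.0267) − 0.242/(0.315)²
  = 44.394/0.28830 − 2.4389 = 153.99 − 2.4389 = 151.55 atm
Z = PV_m/(RT) = (151.55)(0.315)/((0.08206)(541)) = 47.738/44.394 = 1.075

Z ≈ 1.075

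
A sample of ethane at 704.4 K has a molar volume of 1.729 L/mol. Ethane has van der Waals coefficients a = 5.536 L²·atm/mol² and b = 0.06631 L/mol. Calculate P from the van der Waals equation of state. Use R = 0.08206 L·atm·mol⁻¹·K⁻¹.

P = RT/(V_m − b) − a/V_m²
RT/(V_m − b) = (0.08206)(704.4)/(1.729 − 0.06631) = 57.803/1.6627 = 34.765 atm
a/V_m² = 5.536/(1.729)² = 1.8519 atm
P = 34.765 − 1.8519 = 32.91 atm

P ≈ 32.91 atm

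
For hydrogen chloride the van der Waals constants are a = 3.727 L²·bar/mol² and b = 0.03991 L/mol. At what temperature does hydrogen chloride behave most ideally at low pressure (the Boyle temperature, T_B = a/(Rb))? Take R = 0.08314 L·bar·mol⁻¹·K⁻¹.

For a van der Waals gas the second virial coefficient B₂ = b − a/(RT) vanishes at T_B = a/(Rb).
T_B = 3.727/(0.08314×0.03991) = 3.727/0.0033181 = 1123 K

T_B ≈ 1123 K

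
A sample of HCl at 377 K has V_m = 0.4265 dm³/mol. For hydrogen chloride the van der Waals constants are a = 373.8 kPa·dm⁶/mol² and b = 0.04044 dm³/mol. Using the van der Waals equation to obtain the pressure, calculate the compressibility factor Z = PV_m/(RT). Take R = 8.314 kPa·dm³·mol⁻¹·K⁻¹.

Z ≈ 0.8251

P = RT/(V_m − b) − a/V_m² = (8.314)(377)/(0.4265 − 0.04044) − 373.8/(0.4265)²
  = 3134.4/0.38606 − 2054.9 = 8118.9 − 2054.9 = 6064.0 kPa
Z = PV_m/(RT) = (6064.0)(0.4265)/((8.314)(377)) = 2586.3/3134.4 = 0.8251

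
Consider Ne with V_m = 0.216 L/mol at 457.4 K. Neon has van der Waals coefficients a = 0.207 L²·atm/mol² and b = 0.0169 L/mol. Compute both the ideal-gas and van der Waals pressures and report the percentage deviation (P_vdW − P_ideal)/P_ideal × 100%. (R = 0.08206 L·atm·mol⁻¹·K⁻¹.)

5.93 %

Ideal: P_ideal = RT/V_m = (0.08206)(457.4)/0.216 = 173.770 atm
vdW: P = RT/(V_m − b) − a/V_m² = 37.5342/0.199100 − 0.207/0.0466560 = 188.519 − 4.43673 = 184.082 atm
% deviation = (184.082 − 173.770)/173.770 × 100% = 5.93%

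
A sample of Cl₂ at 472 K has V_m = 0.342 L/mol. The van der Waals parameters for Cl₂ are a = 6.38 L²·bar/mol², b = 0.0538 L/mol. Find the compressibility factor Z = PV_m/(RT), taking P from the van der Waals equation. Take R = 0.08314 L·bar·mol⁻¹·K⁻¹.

P = RT/(V_m − b) − a/V_m² = (0.08314)(472)/(0.342 − 0.0538) − 6.38/(0.342)²
  = 39.242/0.28820 − 54.547 = 136.16 − 54.547 = 81.61 bar
Z = PV_m/(RT) = (81.61)(0.342)/((0.08314)(472)) = 27.911/39.242 = 0.7113

Z ≈ 0.7113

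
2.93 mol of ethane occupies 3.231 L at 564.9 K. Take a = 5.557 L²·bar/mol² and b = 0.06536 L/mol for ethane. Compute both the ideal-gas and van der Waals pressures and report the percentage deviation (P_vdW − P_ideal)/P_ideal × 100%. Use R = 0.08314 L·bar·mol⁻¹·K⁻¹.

Ideal: P_ideal = nRT/V = (2.93)(0.08314)(564.9)/3.231 = 42.5905 bar
vdW: P = nRT/(V − nb) − a n²/V² = 137.610/3.03950 − 47.7063/10.4394 = 45.2739 − 4.56983 = 40.7041 bar
% deviation = (40.7041 − 42.5905)/42.5905 × 100% = -4.43%

-4.43 %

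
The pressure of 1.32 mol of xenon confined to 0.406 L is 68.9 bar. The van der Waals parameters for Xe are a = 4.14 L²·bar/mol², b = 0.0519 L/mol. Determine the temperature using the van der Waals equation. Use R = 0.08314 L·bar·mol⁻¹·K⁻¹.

T ≈ 346.5 K

T = (P + a n²/V²)(V − nb)/(nR)
P + a n²/V² = 68.9 + (4.14)(1.32)²/(0.406)² = 112.66 bar
V − nb = 0.406 − (1.32)(0.0519) = 0.33749 L
T = (112.66)(0.33749)/((1.32)(0.08314)) = 346.5 K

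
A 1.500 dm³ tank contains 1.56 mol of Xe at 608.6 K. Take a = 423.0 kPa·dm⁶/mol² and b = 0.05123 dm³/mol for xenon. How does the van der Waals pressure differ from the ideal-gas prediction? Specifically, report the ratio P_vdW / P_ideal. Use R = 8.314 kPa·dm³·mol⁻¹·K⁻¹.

P_vdW / P_ideal ≈ 0.9693

Ideal: P_ideal = nRT/V = (1.56)(8.314)(608.6)/1.500 = 5262.30 kPa
vdW: P = nRT/(V − nb) − a n²/V² = 7893.44/1.42008 − 1029.41/2.25000 = 5558.45 − 457.516 = 5100.93 kPa
Ratio = 5100.93/5262.30 = 0.9693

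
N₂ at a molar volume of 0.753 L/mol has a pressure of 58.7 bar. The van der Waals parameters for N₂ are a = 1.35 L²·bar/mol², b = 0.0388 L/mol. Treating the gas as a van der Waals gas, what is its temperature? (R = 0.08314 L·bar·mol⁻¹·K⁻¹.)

T ≈ 524.7 K

T = (P + a/V_m²)(V_m − b)/R
P + a/V_m² = 58.7 + 1.35/(0.753)² = 61.081 bar
V_m − b = 0.753 − 0.0388 = 0.71420 L/mol
T = (61.081)(0.71420)/0.08314 = 524.7 K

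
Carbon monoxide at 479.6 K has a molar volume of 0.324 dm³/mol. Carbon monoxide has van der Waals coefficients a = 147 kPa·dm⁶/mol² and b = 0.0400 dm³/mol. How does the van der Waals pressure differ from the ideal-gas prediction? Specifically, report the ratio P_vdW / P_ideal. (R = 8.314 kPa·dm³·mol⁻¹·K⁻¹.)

P_vdW / P_ideal ≈ 1.027

Ideal: P_ideal = RT/V_m = (8.314)(479.6)/0.324 = 12306.8 kPa
vdW: P = RT/(V_m − b) − a/V_m² = 3987.39/0.284000 − 147/0.104976 = 14040.1 − 1400.32 = 12639.8 kPa
Ratio = 12639.8/12306.8 = 1.027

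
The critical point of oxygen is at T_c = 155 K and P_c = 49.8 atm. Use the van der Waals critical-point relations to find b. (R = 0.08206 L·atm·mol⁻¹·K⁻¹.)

From T_c = 8a/(27Rb) and P_c = a/(27b²): b = R T_c/(8 P_c).
b = (0.08206)(155)/(8×49.8) = 12.719/398.40 = 0.03193 L/mol

b ≈ 0.03193 L/mol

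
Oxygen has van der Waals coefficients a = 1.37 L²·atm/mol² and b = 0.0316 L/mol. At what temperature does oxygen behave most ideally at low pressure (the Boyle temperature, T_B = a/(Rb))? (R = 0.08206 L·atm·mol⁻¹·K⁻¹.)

For a van der Waals gas the second virial coefficient B₂ = b − a/(RT) vanishes at T_B = a/(Rb).
T_B = 1.37/(0.08206×0.0316) = 1.37/0.0025931 = 528.3 K

T_B ≈ 528.3 K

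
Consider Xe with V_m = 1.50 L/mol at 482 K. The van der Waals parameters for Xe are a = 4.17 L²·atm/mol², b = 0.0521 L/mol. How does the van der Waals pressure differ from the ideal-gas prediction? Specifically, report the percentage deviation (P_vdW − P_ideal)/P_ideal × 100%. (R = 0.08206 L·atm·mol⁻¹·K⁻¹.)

-3.43 %

Ideal: P_ideal = RT/V_m = (0.08206)(482)/1.50 = 26.3686 atm
vdW: P = RT/(V_m − b) − a/V_m² = 39.5529/1.44790 − 4.17/2.25000 = 27.3174 − 1.85333 = 25.4641 atm
% deviation = (25.4641 − 26.3686)/26.3686 × 100% = -3.43%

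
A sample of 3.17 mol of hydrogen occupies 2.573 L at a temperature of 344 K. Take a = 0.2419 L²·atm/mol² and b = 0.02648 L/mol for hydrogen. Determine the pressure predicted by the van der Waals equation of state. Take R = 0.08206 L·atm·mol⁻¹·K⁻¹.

P ≈ 35.58 atm

P = nRT/(V − nb) − a n²/V²
nRT/(V − nb) = (3.17)(0.08206)(344)/(2.573 − 3.17×0.02648) = 89.485/2.4891 = 35.951 atm
a n²/V² = (0.2419)(3.17)²/(2.573)² = 0.36718 atm
P = 35.951 − 0.36718 = 35.58 atm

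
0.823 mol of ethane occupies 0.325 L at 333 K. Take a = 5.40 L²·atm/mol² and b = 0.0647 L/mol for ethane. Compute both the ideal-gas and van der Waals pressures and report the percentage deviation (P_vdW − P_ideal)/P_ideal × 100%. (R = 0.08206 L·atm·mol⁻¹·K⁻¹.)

-30.45 %

Ideal: P_ideal = nRT/V = (0.823)(0.08206)(333)/0.325 = 69.1978 atm
vdW: P = nRT/(V − nb) − a n²/V² = 22.4893/0.271752 − 3.65758/0.105625 = 82.7567 − 34.6280 = 48.1287 atm
% deviation = (48.1287 − 69.1978)/69.1978 × 100% = -30.45%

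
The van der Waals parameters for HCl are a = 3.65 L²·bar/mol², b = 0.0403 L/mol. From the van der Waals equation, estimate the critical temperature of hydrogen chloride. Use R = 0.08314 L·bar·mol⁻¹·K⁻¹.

T_c ≈ 322.8 K

For a van der Waals gas, T_c = 8a/(27Rb).
T_c = 8×3.65/(27×0.08314×0.0403) = 29.200/0.090465 = 322.8 K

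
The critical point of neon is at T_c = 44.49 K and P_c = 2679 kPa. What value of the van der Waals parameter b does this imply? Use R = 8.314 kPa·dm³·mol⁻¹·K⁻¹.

b ≈ 0.01726 dm³/mol

From T_c = 8a/(27Rb) and P_c = a/(27b²): b = R T_c/(8 P_c).
b = (8.314)(44.49)/(8×2679) = 369.89/21432 = 0.01726 dm³/mol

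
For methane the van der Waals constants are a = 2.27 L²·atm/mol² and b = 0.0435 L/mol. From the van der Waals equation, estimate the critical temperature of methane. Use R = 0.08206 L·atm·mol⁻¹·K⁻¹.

T_c ≈ 188.4 K

For a van der Waals gas, T_c = 8a/(27Rb).
T_c = 8×2.27/(27×0.08206×0.0435) = 18.160/0.096379 = 188.4 K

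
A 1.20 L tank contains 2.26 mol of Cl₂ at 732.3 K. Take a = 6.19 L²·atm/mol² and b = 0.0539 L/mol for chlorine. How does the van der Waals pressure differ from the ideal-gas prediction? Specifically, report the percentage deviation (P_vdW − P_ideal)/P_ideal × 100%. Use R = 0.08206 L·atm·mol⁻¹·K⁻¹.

-8.10 %

Ideal: P_ideal = nRT/V = (2.26)(0.08206)(732.3)/1.20 = 113.174 atm
vdW: P = nRT/(V − nb) − a n²/V² = 135.809/1.07819 − 31.6160/1.44000 = 125.960 − 21.9556 = 104.004 atm
% deviation = (104.004 − 113.174)/113.174 × 100% = -8.10%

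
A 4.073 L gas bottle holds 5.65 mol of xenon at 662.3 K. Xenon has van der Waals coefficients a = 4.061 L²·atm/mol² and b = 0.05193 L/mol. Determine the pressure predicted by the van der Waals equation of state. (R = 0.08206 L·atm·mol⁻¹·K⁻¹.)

P = nRT/(V − nb) − a n²/V²
nRT/(V − nb) = (5.65)(0.08206)(662.3)/(4.073 − 5.65×0.05193) = 307.07/3.7796 = 81.244 atm
a n²/V² = (4.061)(5.65)²/(4.073)² = 7.8145 atm
P = 81.244 − 7.8145 = 73.43 atm

P ≈ 73.43 atm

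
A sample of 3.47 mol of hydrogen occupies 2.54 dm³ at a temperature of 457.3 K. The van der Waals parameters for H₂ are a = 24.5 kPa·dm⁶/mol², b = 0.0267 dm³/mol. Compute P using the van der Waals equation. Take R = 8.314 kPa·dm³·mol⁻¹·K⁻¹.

P = nRT/(V − nb) − a n²/V²
nRT/(V − nb) = (3.47)(8.314)(457.3)/(2.54 − 3.47×0.0267) = 13193/2.4474 = 5390.6 kPa
a n²/V² = (24.5)(3.47)²/(2.54)² = 45.725 kPa
P = 5390.6 − 45.725 = 5345 kPa

P ≈ 5345 kPa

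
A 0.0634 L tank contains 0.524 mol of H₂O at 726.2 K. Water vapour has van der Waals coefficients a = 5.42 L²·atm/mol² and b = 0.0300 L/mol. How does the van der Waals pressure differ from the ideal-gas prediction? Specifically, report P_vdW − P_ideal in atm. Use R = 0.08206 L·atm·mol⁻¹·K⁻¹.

ΔP ≈ -207.9 atm

Ideal: P_ideal = nRT/V = (0.524)(0.08206)(726.2)/0.0634 = 492.527 atm
vdW: P = nRT/(V − nb) − a n²/V² = 31.2262/0.0476800 − 1.48820/0.00401956 = 654.912 − 370.240 = 284.672 atm
ΔP = 284.672 − 492.527 = -207.9 atm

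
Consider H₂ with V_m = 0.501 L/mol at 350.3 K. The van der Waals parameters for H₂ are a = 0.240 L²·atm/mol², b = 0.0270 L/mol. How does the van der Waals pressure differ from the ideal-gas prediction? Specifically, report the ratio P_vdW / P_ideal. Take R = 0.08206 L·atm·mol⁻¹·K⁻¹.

Ideal: P_ideal = RT/V_m = (0.08206)(350.3)/0.501 = 57.3765 atm
vdW: P = RT/(V_m − b) − a/V_m² = 28.7456/0.474000 − 0.240/0.251001 = 60.6447 − 0.956171 = 59.6885 atm
Ratio = 59.6885/57.3765 = 1.040

P_vdW / P_ideal ≈ 1.040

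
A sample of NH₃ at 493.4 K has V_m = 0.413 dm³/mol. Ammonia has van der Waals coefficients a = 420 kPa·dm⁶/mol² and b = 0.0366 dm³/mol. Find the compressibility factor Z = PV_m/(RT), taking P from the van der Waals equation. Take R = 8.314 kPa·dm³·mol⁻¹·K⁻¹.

P = RT/(V_m − b) − a/V_m² = (8.314)(493.4)/(0.413 − 0.0366) − 420/(0.413)²
  = 4102.1/0.37640 − 2462.3 = 10898 − 2462.3 = 8436 kPa
Z = PV_m/(RT) = (8436)(0.413)/((8.314)(493.4)) = 3484.1/4102.1 = 0.8493

Z ≈ 0.8493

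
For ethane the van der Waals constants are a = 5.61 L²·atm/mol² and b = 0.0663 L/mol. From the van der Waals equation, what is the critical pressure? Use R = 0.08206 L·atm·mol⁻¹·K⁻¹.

For a van der Waals gas, P_c = a/(27b²).
P_c = 5.61/(27×(0.0663)²) = 5.61/0.11868 = 47.27 atm

P_c ≈ 47.27 atm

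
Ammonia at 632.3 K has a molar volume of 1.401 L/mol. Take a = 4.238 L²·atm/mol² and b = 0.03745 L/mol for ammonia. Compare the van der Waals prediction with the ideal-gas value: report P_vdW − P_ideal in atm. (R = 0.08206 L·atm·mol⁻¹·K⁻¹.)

ΔP ≈ -1.142 atm

Ideal: P_ideal = RT/V_m = (0.08206)(632.3)/1.401 = 37.0354 atm
vdW: P = RT/(V_m − b) − a/V_m² = 51.8865/1.36355 − 4.238/1.96280 = 38.0525 − 2.15916 = 35.8933 atm
ΔP = 35.8933 − 37.0354 = -1.142 atm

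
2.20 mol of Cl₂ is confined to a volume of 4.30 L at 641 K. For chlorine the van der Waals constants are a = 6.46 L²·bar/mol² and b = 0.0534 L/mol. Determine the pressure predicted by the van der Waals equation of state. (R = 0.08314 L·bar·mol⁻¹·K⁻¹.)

P = nRT/(V − nb) − a n²/V²
nRT/(V − nb) = (2.20)(0.08314)(641)/(4.30 − 2.20×0.0534) = 117.24/4.1825 = 28.031 bar
a n²/V² = (6.46)(2.20)²/(4.30)² = 1.6910 bar
P = 28.031 − 1.6910 = 26.34 bar

P ≈ 26.34 bar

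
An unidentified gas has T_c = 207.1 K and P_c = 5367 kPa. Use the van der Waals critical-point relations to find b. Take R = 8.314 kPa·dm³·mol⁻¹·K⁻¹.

b ≈ 0.04010 dm³/mol

From T_c = 8a/(27Rb) and P_c = a/(27b²): b = R T_c/(8 P_c).
b = (8.314)(207.1)/(8×5367) = 1721.8/42936 = 0.04010 dm³/mol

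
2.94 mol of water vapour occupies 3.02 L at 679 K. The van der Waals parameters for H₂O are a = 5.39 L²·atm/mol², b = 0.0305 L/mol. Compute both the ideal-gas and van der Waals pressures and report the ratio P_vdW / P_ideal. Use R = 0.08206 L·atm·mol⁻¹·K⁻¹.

P_vdW / P_ideal ≈ 0.9364

Ideal: P_ideal = nRT/V = (2.94)(0.08206)(679)/3.02 = 54.2427 atm
vdW: P = nRT/(V − nb) − a n²/V² = 163.813/2.93033 − 46.5890/9.12040 = 55.9026 − 5.10822 = 50.7944 atm
Ratio = 50.7944/54.2427 = 0.9364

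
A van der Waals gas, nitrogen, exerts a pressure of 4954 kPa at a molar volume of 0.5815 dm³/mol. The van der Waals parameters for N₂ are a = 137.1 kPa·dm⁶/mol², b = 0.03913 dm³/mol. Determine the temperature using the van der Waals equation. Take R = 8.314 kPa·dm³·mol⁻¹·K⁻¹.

T ≈ 349.6 K

T = (P + a/V_m²)(V_m − b)/R
P + a/V_m² = 4954 + 137.1/(0.5815)² = 5359.5 kPa
V_m − b = 0.5815 − 0.03913 = 0.54237 dm³/mol
T = (5359.5)(0.54237)/8.314 = 349.6 K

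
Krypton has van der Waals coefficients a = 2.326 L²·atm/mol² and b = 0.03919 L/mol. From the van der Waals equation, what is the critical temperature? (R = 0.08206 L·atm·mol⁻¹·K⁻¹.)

T_c ≈ 214.3 K

For a van der Waals gas, T_c = 8a/(27Rb).
T_c = 8×2.326/(27×0.08206×0.03919) = 18.608/0.086830 = 214.3 K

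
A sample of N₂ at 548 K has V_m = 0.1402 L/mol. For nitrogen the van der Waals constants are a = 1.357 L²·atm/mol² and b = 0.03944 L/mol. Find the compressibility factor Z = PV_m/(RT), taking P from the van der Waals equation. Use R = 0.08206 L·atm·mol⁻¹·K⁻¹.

Z ≈ 1.176

P = RT/(V_m − b) − a/V_m² = (0.08206)(548)/(0.1402 − 0.03944) − 1.357/(0.1402)²
  = 44.969/0.10076 − 69.037 = 446.30 − 69.037 = 377.26 atm
Z = PV_m/(RT) = (377.26)(0.1402)/((0.08206)(548)) = 52.892/44.969 = 1.176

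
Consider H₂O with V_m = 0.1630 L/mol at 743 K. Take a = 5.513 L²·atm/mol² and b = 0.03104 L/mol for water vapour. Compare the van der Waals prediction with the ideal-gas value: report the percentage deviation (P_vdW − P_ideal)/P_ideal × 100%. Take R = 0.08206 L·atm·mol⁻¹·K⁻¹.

Ideal: P_ideal = RT/V_m = (0.08206)(743)/0.1630 = 374.053 atm
vdW: P = RT/(V_m − b) − a/V_m² = 60.9706/0.131960 − 5.513/0.0265690 = 462.038 − 207.497 = 254.541 atm
% deviation = (254.541 − 374.053)/374.053 × 100% = -31.95%

-31.95 %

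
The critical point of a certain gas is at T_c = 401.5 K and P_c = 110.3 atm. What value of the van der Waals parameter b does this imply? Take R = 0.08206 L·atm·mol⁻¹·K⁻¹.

b ≈ 0.03734 L/mol

From T_c = 8a/(27Rb) and P_c = a/(27b²): b = R T_c/(8 P_c).
b = (0.08206)(401.5)/(8×110.3) = 32.947/882.40 = 0.03734 L/mol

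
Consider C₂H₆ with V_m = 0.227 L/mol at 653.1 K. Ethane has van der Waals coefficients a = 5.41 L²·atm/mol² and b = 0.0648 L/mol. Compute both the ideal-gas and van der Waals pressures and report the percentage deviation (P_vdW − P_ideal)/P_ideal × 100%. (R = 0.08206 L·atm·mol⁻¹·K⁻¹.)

Ideal: P_ideal = RT/V_m = (0.08206)(653.1)/0.227 = 236.094 atm
vdW: P = RT/(V_m − b) − a/V_m² = 53.5934/0.162200 − 5.41/0.0515290 = 330.416 − 104.989 = 225.427 atm
% deviation = (225.427 − 236.094)/236.094 × 100% = -4.52%

-4.52 %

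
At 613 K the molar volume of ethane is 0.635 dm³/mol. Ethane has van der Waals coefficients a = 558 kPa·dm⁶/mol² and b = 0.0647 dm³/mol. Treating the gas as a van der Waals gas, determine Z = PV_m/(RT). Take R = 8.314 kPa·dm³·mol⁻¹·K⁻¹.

P = RT/(V_m − b) − a/V_m² = (8.314)(613)/(0.635 − 0.0647) − 558/(0.635)²
  = 5096.5/0.57030 − 1383.8 = 8936.5 − 1383.8 = 7552.7 kPa
Z = PV_m/(RT) = (7552.7)(0.635)/((8.314)(613)) = 4796.0/5096.5 = 0.9410

Z ≈ 0.9410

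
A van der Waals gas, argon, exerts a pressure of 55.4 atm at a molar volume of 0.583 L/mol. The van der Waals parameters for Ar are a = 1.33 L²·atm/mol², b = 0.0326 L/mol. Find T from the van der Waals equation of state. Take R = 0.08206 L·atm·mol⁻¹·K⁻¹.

T ≈ 397.8 K

T = (P + a/V_m²)(V_m − b)/R
P + a/V_m² = 55.4 + 1.33/(0.583)² = 59.313 atm
V_m − b = 0.583 − 0.0326 = 0.55040 L/mol
T = (59.313)(0.55040)/0.08206 = 397.8 K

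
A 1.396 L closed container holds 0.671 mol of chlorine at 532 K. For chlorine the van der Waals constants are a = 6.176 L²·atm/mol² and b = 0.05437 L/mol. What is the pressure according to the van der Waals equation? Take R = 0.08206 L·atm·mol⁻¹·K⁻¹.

P ≈ 20.12 atm

P = nRT/(V − nb) − a n²/V²
nRT/(V − nb) = (0.671)(0.08206)(532)/(1.396 − 0.671×0.05437) = 29.293/1.3595 = 21.547 atm
a n²/V² = (6.176)(0.671)²/(1.396)² = 1.4269 atm
P = 21.547 − 1.4269 = 20.12 atm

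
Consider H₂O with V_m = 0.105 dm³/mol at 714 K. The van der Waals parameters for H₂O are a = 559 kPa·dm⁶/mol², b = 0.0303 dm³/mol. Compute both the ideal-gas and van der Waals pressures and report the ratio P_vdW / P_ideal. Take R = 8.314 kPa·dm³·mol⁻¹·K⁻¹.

P_vdW / P_ideal ≈ 0.5088

Ideal: P_ideal = RT/V_m = (8.314)(714)/0.105 = 56535.2 kPa
vdW: P = RT/(V_m − b) − a/V_m² = 5936.20/0.0747000 − 559/0.0110250 = 79467.2 − 50702.9 = 28764.3 kPa
Ratio = 28764.3/56535.2 = 0.5088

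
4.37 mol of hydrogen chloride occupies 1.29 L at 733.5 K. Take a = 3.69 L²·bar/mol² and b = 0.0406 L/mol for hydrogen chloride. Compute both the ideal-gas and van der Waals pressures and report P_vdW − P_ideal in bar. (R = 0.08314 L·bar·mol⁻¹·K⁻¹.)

Ideal: P_ideal = nRT/V = (4.37)(0.08314)(733.5)/1.29 = 206.586 bar
vdW: P = nRT/(V − nb) − a n²/V² = 266.497/1.11258 − 70.4676/1.66410 = 239.531 − 42.3458 = 197.185 bar
ΔP = 197.185 − 206.586 = -9.40 bar

ΔP ≈ -9.40 bar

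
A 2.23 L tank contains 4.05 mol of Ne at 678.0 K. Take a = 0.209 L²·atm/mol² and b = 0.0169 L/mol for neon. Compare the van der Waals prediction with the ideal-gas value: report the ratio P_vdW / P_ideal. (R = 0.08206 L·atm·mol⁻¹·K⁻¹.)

P_vdW / P_ideal ≈ 1.025

Ideal: P_ideal = nRT/V = (4.05)(0.08206)(678.0)/2.23 = 101.044 atm
vdW: P = nRT/(V − nb) − a n²/V² = 225.329/2.16156 − 3.42812/4.97290 = 104.244 − 0.689360 = 103.555 atm
Ratio = 103.555/101.044 = 1.025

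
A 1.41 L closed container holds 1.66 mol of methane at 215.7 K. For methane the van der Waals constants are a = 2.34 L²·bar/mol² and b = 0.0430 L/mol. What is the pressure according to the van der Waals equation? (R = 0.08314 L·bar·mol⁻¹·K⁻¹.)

P ≈ 19.00 bar

P = nRT/(V − nb) − a n²/V²
nRT/(V − nb) = (1.66)(0.08314)(215.7)/(1.41 − 1.66×0.0430) = 29.769/1.3386 = 22.239 bar
a n²/V² = (2.34)(1.66)²/(1.41)² = 3.2433 bar
P = 22.239 − 3.2433 = 19.00 bar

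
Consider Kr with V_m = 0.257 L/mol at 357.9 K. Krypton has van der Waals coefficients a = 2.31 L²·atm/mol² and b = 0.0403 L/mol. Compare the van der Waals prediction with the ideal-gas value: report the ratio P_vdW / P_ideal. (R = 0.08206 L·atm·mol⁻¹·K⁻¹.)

P_vdW / P_ideal ≈ 0.8799

Ideal: P_ideal = RT/V_m = (0.08206)(357.9)/0.257 = 114.277 atm
vdW: P = RT/(V_m − b) − a/V_m² = 29.3693/0.216700 − 2.31/0.0660490 = 135.530 − 34.9740 = 100.556 atm
Ratio = 100.556/114.277 = 0.8799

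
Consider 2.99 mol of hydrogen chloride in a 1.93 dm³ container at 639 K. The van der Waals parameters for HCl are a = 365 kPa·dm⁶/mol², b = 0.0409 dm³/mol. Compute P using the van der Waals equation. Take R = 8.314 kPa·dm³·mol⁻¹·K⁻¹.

P ≈ 7911 kPa

P = nRT/(V − nb) − a n²/V²
nRT/(V − nb) = (2.99)(8.314)(639)/(1.93 − 2.99×0.0409) = 15885/1.8077 = 8787.4 kPa
a n²/V² = (365)(2.99)²/(1.93)² = 876.03 kPa
P = 8787.4 − 876.03 = 7911 kPa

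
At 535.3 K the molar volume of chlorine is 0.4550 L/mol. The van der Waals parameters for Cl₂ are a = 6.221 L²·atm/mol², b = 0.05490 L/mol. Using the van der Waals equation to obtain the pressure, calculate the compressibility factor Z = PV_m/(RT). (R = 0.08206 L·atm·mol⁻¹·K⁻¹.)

P = RT/(V_m − b) − a/V_m² = (0.08206)(535.3)/(0.4550 − 0.05490) − 6.221/(0.4550)²
  = 43.927/0.40010 − 30.050 = 109.79 − 30.050 = 79.74 atm
Z = PV_m/(RT) = (79.74)(0.4550)/((0.08206)(535.3)) = 36.282/43.927 = 0.8260

Z ≈ 0.8260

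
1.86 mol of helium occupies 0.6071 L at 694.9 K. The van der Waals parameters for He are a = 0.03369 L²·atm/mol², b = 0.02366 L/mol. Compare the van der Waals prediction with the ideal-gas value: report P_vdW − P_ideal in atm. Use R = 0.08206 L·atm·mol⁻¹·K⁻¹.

Ideal: P_ideal = nRT/V = (1.86)(0.08206)(694.9)/0.6071 = 174.705 atm
vdW: P = nRT/(V − nb) − a n²/V² = 106.064/0.563092 − 0.116554/0.368570 = 188.360 − 0.316233 = 188.044 atm
ΔP = 188.044 − 174.705 = 13.34 atm

ΔP ≈ 13.34 atm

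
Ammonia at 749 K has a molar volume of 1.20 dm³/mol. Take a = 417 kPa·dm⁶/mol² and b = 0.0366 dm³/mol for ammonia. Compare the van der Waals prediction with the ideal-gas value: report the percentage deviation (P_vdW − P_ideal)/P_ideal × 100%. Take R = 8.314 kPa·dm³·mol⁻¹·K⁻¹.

-2.43 %

Ideal: P_ideal = RT/V_m = (8.314)(749)/1.20 = 5189.32 kPa
vdW: P = RT/(V_m − b) − a/V_m² = 6227.19/1.16340 − 417/1.44000 = 5352.58 − 289.583 = 5063.00 kPa
% deviation = (5063.00 − 5189.32)/5189.32 × 100% = -2.43%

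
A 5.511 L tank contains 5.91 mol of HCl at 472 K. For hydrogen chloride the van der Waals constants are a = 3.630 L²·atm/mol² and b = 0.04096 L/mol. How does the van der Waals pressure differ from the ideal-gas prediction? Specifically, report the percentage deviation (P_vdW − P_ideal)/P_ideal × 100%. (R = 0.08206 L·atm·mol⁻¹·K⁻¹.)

-5.46 %

Ideal: P_ideal = nRT/V = (5.91)(0.08206)(472)/5.511 = 41.5366 atm
vdW: P = nRT/(V − nb) − a n²/V² = 228.908/5.26893 − 126.789/30.3711 = 43.4449 − 4.17466 = 39.2702 atm
% deviation = (39.2702 − 41.5366)/41.5366 × 100% = -5.46%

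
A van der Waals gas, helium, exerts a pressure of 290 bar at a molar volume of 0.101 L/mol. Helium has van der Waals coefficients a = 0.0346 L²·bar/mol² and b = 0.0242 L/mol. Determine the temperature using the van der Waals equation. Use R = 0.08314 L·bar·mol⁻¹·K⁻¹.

T = (P + a/V_m²)(V_m − b)/R
P + a/V_m² = 290 + 0.0346/(0.101)² = 293.39 bar
V_m − b = 0.101 − 0.0242 = 0.076800 L/mol
T = (293.39)(0.076800)/0.08314 = 271.0 K

T ≈ 271.0 K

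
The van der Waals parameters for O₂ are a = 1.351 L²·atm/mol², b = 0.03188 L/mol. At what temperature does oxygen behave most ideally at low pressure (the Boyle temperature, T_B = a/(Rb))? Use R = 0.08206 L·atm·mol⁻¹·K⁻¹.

For a van der Waals gas the second virial coefficient B₂ = b − a/(RT) vanishes at T_B = a/(Rb).
T_B = 1.351/(0.08206×0.03188) = 1.351/0.0026161 = 516.4 K

T_B ≈ 516.4 K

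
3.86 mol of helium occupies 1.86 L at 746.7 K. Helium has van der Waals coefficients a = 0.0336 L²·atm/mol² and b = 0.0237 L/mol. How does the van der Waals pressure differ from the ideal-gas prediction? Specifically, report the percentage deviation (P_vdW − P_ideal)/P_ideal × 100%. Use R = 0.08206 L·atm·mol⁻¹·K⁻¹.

5.06 %

Ideal: P_ideal = nRT/V = (3.86)(0.08206)(746.7)/1.86 = 127.160 atm
vdW: P = nRT/(V − nb) − a n²/V² = 236.518/1.76852 − 0.500627/3.45960 = 133.738 − 0.144707 = 133.593 atm
% deviation = (133.593 − 127.160)/127.160 × 100% = 5.06%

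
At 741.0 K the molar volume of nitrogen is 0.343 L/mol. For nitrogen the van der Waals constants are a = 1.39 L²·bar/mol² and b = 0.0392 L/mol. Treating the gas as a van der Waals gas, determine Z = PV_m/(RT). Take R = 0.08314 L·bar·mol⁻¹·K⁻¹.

Z ≈ 1.063

P = RT/(V_m − b) − a/V_m² = (0.08314)(741.0)/(0.343 − 0.0392) − 1.39/(0.343)²
  = 61.607/0.30380 − 11.815 = 202.79 − 11.815 = 190.98 bar
Z = PV_m/(RT) = (190.98)(0.343)/((0.08314)(741.0)) = 65.506/61.607 = 1.063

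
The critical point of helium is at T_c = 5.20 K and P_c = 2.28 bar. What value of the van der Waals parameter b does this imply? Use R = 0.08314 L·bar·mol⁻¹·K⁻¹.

b ≈ 0.02370 L/mol

From T_c = 8a/(27Rb) and P_c = a/(27b²): b = R T_c/(8 P_c).
b = (0.08314)(5.20)/(8×2.28) = 0.43233/18.240 = 0.02370 L/mol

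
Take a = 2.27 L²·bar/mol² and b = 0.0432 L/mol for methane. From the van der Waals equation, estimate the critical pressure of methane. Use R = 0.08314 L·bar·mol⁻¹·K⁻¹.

For a van der Waals gas, P_c = a/(27b²).
P_c = 2.27/(27×(0.0432)²) = 2.27/0.050388 = 45.05 bar

P_c ≈ 45.05 bar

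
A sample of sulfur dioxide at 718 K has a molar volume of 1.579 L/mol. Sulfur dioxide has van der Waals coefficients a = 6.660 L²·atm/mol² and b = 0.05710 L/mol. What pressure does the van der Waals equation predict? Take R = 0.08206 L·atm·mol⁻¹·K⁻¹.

P = RT/(V_m − b) − a/V_m²
RT/(V_m − b) = (0.08206)(718)/(1.579 − 0.05710) = 58.919/1.5219 = 38.714 atm
a/V_m² = 6.660/(1.579)² = 2.6712 atm
P = 38.714 − 2.6712 = 36.04 atm

P ≈ 36.04 atm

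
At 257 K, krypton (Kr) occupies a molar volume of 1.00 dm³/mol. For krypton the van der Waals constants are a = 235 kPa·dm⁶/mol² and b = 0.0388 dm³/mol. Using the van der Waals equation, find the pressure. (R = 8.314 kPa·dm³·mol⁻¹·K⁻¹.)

P = RT/(V_m − b) − a/V_m²
RT/(V_m − b) = (8.314)(257)/(1.00 − 0.0388) = 2136.7/0.96120 = 2223.0 kPa
a/V_m² = 235/(1.00)² = 235.00 kPa
P = 2223.0 − 235.00 = 1988 kPa

P ≈ 1988 kPa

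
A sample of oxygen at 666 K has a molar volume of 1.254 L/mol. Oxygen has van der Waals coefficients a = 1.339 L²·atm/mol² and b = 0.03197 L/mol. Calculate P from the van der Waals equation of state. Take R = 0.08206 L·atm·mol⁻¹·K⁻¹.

P = RT/(V_m − b) − a/V_m²
RT/(V_m − b) = (0.08206)(666)/(1.254 − 0.03197) = 54.652/1.2220 = 44.723 atm
a/V_m² = 1.339/(1.254)² = 0.85150 atm
P = 44.723 − 0.85150 = 43.87 atm

P ≈ 43.87 atm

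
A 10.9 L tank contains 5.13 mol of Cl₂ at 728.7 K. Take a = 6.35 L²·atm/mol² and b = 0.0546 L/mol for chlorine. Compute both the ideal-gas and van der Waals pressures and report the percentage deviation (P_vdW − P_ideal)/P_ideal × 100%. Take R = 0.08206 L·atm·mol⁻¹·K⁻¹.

Ideal: P_ideal = nRT/V = (5.13)(0.08206)(728.7)/10.9 = 28.1430 atm
vdW: P = nRT/(V − nb) − a n²/V² = 306.759/10.6199 − 167.112/118.810 = 28.8853 − 1.40655 = 27.4788 atm
% deviation = (27.4788 − 28.1430)/28.1430 × 100% = -2.36%

-2.36 %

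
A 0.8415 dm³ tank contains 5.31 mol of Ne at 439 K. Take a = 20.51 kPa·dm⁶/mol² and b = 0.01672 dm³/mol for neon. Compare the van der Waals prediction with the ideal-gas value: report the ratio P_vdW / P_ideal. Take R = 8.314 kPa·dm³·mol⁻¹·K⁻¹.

Ideal: P_ideal = nRT/V = (5.31)(8.314)(439)/0.8415 = 23031.1 kPa
vdW: P = nRT/(V − nb) − a n²/V² = 19380.7/0.752717 − 578.302/0.708122 = 25747.7 − 816.670 = 24931.0 kPa
Ratio = 24931.0/23031.1 = 1.082

P_vdW / P_ideal ≈ 1.082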